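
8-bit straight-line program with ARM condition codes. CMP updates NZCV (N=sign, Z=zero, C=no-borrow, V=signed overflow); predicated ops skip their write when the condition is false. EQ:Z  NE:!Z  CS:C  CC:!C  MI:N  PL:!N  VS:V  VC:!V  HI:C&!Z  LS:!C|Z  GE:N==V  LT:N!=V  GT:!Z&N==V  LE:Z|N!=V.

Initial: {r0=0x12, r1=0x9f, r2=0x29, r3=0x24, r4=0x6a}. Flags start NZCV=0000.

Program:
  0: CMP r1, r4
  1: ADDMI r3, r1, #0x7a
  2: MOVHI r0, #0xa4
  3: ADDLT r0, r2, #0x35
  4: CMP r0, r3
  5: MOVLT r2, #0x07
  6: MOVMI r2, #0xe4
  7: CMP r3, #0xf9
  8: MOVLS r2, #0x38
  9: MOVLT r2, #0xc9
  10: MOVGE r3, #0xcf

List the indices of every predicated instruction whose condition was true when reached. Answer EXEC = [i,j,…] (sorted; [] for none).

[0] flags=0011 → (cmp)
[1] flags=0011 MI?F → skip
[2] flags=0011 HI?T → r0=0xa4
[3] flags=0011 LT?T → r0=0x5e
[4] flags=0010 → (cmp)
[5] flags=0010 LT?F → skip
[6] flags=0010 MI?F → skip
[7] flags=0000 → (cmp)
[8] flags=0000 LS?T → r2=0x38
[9] flags=0000 LT?F → skip
[10] flags=0000 GE?T → r3=0xcf

EXEC = [2,3,8,10]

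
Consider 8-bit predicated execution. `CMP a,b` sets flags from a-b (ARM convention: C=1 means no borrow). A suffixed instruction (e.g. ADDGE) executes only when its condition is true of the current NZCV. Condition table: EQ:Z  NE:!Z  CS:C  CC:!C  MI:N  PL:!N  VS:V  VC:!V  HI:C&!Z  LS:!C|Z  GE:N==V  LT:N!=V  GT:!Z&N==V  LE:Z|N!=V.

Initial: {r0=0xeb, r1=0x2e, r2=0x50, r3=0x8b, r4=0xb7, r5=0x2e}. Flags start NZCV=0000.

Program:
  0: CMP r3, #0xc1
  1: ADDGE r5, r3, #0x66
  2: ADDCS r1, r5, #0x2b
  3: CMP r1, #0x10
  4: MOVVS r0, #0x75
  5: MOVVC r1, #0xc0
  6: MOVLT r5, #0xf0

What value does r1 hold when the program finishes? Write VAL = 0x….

0: ✓ CMP  NZCV=1000
1: · ADDGE
2: · ADDCS
3: ✓ CMP  NZCV=0010
4: · MOVVS
5: ✓ MOVVC  r1←0xc0
6: · MOVLT

VAL = 0xc0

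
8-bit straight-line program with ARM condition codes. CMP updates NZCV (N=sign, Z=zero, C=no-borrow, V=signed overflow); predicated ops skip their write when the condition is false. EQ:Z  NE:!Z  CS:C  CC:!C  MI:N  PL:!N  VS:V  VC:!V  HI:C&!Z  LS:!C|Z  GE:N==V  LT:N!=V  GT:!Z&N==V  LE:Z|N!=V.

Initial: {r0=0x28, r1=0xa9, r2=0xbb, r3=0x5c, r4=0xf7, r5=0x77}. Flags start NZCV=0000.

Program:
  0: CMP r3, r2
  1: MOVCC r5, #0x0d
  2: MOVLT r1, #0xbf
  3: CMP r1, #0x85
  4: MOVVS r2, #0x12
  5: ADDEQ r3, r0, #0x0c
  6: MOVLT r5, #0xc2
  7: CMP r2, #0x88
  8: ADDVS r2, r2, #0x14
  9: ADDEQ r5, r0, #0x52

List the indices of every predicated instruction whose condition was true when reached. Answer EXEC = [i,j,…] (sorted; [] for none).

0: ✓ CMP  NZCV=1001
1: ✓ MOVCC  r5←0x0d
2: · MOVLT
3: ✓ CMP  NZCV=0010
4: · MOVVS
5: · ADDEQ
6: · MOVLT
7: ✓ CMP  NZCV=0010
8: · ADDVS
9: · ADDEQ

EXEC = [1]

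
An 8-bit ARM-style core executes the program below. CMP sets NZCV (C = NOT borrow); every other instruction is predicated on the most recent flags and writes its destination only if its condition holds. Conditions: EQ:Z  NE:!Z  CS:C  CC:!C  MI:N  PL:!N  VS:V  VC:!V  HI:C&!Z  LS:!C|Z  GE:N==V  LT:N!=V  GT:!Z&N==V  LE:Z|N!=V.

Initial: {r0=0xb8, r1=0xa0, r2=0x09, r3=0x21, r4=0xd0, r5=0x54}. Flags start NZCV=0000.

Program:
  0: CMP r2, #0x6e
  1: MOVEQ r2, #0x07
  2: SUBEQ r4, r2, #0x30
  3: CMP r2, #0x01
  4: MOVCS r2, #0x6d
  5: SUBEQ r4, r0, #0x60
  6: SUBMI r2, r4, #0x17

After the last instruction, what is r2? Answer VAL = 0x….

VAL = 0x6d

[0] flags=1000 → (cmp)
[1] flags=1000 EQ?F → skip
[2] flags=1000 EQ?F → skip
[3] flags=0010 → (cmp)
[4] flags=0010 CS?T → r2=0x6d
[5] flags=0010 EQ?F → skip
[6] flags=0010 MI?F → skip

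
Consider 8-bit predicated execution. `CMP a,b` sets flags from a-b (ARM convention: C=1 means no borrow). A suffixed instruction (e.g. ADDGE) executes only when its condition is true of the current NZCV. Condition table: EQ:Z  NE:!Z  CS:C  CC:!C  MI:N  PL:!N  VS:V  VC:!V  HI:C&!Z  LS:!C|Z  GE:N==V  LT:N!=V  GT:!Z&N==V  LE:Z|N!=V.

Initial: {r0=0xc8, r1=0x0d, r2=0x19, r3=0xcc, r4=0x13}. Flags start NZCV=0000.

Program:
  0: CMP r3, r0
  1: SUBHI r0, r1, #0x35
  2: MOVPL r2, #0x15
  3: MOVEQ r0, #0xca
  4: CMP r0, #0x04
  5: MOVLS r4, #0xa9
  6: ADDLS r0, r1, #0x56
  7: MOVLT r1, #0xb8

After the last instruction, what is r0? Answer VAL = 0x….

VAL = 0xd8

0: ✓ CMP  NZCV=0010
1: ✓ SUBHI  r0←0xd8
2: ✓ MOVPL  r2←0x15
3: · MOVEQ
4: ✓ CMP  NZCV=1010
5: · MOVLS
6: · ADDLS
7: ✓ MOVLT  r1←0xb8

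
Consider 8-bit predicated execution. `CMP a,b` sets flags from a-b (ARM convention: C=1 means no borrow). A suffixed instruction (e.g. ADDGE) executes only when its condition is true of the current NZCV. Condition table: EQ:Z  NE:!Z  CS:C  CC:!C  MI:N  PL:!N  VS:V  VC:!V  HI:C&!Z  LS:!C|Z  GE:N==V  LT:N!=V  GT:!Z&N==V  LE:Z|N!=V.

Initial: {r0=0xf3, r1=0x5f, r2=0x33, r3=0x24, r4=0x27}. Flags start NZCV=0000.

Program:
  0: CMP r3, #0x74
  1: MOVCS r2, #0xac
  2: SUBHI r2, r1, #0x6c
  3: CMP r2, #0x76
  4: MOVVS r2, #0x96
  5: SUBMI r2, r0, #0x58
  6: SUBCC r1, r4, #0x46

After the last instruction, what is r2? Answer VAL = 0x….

0: ✓ CMP  NZCV=1000
1: · MOVCS
2: · SUBHI
3: ✓ CMP  NZCV=1000
4: · MOVVS
5: ✓ SUBMI  r2←0x9b
6: ✓ SUBCC  r1←0xe1

VAL = 0x9b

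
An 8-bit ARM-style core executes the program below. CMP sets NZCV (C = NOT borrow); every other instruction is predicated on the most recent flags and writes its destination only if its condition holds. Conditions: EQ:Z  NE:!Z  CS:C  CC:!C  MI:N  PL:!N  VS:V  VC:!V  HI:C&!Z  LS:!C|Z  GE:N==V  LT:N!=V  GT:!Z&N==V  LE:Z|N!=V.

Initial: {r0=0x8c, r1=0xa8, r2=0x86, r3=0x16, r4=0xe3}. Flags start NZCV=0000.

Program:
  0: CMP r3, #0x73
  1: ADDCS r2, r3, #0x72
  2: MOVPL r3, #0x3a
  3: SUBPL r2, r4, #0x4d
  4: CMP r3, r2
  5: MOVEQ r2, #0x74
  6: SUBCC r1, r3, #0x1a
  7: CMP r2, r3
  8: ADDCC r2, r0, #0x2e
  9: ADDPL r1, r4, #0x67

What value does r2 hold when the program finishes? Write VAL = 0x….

0: ✓ CMP  NZCV=1000
1: · ADDCS
2: · MOVPL
3: · SUBPL
4: ✓ CMP  NZCV=1001
5: · MOVEQ
6: ✓ SUBCC  r1←0xfc
7: ✓ CMP  NZCV=0011
8: · ADDCC
9: ✓ ADDPL  r1←0x4a

VAL = 0x86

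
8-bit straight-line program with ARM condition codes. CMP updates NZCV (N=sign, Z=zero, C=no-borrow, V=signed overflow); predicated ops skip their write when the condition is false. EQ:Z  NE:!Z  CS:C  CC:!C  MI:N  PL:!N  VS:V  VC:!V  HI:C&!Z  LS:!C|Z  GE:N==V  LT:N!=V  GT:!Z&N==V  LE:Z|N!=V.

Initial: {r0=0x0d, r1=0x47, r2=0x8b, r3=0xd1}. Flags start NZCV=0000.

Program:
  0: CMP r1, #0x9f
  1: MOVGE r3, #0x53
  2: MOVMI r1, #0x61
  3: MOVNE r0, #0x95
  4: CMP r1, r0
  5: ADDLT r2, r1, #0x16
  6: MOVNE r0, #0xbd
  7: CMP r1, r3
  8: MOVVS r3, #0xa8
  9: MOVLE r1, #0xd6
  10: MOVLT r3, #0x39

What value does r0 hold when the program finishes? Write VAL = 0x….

VAL = 0xbd

[0] flags=1001 → (cmp)
[1] flags=1001 GE?T → r3=0x53
[2] flags=1001 MI?T → r1=0x61
[3] flags=1001 NE?T → r0=0x95
[4] flags=1001 → (cmp)
[5] flags=1001 LT?F → skip
[6] flags=1001 NE?T → r0=0xbd
[7] flags=0010 → (cmp)
[8] flags=0010 VS?F → skip
[9] flags=0010 LE?F → skip
[10] flags=0010 LT?F → skip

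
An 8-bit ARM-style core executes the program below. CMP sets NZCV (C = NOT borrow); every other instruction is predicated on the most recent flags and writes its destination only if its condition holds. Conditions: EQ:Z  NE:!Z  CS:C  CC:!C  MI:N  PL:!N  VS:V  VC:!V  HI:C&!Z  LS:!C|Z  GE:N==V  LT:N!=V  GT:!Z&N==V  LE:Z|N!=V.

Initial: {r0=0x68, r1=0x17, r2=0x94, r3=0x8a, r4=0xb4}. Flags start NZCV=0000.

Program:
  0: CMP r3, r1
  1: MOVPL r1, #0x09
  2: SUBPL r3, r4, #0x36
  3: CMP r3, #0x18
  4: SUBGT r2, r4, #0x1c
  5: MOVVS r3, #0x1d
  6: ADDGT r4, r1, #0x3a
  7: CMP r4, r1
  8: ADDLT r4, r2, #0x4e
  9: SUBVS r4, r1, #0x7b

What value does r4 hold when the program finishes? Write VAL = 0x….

0: ✓ CMP  NZCV=0011
1: ✓ MOVPL  r1←0x09
2: ✓ SUBPL  r3←0x7e
3: ✓ CMP  NZCV=0010
4: ✓ SUBGT  r2←0x98
5: · MOVVS
6: ✓ ADDGT  r4←0x43
7: ✓ CMP  NZCV=0010
8: · ADDLT
9: · SUBVS

VAL = 0x43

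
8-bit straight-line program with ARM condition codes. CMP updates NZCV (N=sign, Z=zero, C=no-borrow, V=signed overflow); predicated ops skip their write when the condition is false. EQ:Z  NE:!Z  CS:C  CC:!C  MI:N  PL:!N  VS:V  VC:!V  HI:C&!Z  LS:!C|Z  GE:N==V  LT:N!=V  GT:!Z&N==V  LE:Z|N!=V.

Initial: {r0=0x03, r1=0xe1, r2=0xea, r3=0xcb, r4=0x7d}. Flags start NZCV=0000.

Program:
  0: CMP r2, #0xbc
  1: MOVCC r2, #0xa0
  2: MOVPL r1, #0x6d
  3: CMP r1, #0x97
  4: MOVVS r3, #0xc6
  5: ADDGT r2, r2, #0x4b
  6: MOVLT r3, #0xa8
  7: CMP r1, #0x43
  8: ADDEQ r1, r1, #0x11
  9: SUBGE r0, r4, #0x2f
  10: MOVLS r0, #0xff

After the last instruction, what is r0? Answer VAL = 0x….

VAL = 0x4e

0: ✓ CMP  NZCV=0010
1: · MOVCC
2: ✓ MOVPL  r1←0x6d
3: ✓ CMP  NZCV=1001
4: ✓ MOVVS  r3←0xc6
5: ✓ ADDGT  r2←0x35
6: · MOVLT
7: ✓ CMP  NZCV=0010
8: · ADDEQ
9: ✓ SUBGE  r0←0x4e
10: · MOVLS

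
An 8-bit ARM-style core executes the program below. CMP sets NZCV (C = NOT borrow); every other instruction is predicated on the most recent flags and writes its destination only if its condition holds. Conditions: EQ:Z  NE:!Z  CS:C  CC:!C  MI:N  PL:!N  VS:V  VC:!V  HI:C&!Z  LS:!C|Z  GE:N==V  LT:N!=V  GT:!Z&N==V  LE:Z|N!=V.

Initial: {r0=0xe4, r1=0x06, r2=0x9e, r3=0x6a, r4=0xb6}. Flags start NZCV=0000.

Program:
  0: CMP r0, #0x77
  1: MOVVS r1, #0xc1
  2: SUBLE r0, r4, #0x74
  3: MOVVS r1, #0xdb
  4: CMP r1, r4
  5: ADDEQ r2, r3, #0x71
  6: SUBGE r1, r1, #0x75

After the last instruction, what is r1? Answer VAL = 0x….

VAL = 0x66

0: ✓ CMP  NZCV=0011
1: ✓ MOVVS  r1←0xc1
2: ✓ SUBLE  r0←0x42
3: ✓ MOVVS  r1←0xdb
4: ✓ CMP  NZCV=0010
5: · ADDEQ
6: ✓ SUBGE  r1←0x66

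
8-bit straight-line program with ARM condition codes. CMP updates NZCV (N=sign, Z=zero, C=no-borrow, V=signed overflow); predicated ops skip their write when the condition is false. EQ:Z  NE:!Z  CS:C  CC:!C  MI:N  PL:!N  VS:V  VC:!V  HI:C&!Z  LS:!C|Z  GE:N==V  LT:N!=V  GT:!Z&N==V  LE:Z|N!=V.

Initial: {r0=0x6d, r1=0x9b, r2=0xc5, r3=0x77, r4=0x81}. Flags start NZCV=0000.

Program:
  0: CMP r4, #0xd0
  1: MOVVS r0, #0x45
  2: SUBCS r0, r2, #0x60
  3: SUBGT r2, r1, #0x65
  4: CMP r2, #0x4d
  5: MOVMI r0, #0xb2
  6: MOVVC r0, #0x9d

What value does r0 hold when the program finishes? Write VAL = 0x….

VAL = 0x6d

0: ✓ CMP  NZCV=1000
1: · MOVVS
2: · SUBCS
3: · SUBGT
4: ✓ CMP  NZCV=0011
5: · MOVMI
6: · MOVVC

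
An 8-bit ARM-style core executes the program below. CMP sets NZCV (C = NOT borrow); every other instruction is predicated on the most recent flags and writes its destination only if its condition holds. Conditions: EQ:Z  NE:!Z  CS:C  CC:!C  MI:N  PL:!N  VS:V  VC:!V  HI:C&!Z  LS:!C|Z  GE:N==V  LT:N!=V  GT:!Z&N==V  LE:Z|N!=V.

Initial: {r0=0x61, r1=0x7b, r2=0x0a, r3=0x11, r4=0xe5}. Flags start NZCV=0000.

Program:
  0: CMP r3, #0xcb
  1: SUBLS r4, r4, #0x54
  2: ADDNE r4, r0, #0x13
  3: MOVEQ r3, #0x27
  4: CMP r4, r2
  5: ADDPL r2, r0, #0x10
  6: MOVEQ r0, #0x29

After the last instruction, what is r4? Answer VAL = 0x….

VAL = 0x74

0: ✓ CMP  NZCV=0000
1: ✓ SUBLS  r4←0x91
2: ✓ ADDNE  r4←0x74
3: · MOVEQ
4: ✓ CMP  NZCV=0010
5: ✓ ADDPL  r2←0x71
6: · MOVEQ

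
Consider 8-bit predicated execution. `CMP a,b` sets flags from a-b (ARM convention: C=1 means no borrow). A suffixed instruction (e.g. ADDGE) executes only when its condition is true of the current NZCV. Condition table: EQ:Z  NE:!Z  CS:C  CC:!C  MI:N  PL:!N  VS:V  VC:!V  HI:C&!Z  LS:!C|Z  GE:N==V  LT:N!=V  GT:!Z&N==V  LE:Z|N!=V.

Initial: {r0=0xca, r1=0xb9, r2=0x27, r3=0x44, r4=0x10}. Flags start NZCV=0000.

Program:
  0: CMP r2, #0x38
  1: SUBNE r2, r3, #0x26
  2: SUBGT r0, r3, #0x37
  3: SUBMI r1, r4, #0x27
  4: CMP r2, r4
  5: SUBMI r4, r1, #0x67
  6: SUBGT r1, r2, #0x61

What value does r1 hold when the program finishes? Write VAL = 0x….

VAL = 0xbd

0: ✓ CMP  NZCV=1000
1: ✓ SUBNE  r2←0x1e
2: · SUBGT
3: ✓ SUBMI  r1←0xe9
4: ✓ CMP  NZCV=0010
5: · SUBMI
6: ✓ SUBGT  r1←0xbd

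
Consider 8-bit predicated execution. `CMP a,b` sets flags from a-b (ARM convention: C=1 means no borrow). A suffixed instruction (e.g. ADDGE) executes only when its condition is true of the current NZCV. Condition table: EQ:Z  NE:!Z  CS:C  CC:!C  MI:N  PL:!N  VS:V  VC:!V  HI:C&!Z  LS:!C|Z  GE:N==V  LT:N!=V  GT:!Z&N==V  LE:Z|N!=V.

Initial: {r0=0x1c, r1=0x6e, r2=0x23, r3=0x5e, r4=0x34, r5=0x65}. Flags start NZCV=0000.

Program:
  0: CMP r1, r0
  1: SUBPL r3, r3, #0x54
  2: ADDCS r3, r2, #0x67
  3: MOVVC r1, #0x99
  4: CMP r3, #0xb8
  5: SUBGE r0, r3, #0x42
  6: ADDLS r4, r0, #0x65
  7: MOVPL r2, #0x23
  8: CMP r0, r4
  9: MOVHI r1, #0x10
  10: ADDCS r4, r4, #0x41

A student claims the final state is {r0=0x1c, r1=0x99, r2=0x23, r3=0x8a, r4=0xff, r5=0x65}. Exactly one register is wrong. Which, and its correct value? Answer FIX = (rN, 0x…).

FIX = (r4, 0x81)

[0] flags=0010 → (cmp)
[1] flags=0010 PL?T → r3=0x0a
[2] flags=0010 CS?T → r3=0x8a
[3] flags=0010 VC?T → r1=0x99
[4] flags=1000 → (cmp)
[5] flags=1000 GE?F → skip
[6] flags=1000 LS?T → r4=0x81
[7] flags=1000 PL?F → skip
[8] flags=1001 → (cmp)
[9] flags=1001 HI?F → skip
[10] flags=1001 CS?F → skip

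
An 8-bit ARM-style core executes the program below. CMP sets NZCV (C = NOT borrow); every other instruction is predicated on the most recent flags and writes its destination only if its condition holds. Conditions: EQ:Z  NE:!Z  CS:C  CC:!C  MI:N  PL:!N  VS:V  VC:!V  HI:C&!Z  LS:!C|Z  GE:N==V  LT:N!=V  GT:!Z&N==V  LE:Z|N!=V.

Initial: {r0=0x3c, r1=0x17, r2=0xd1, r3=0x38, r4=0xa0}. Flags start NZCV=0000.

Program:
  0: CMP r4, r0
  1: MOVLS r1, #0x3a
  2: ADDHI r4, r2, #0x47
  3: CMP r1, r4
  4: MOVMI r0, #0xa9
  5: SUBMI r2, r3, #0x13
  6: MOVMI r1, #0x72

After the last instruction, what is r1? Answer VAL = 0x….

VAL = 0x72

0: ✓ CMP  NZCV=0011
1: · MOVLS
2: ✓ ADDHI  r4←0x18
3: ✓ CMP  NZCV=1000
4: ✓ MOVMI  r0←0xa9
5: ✓ SUBMI  r2←0x25
6: ✓ MOVMI  r1←0x72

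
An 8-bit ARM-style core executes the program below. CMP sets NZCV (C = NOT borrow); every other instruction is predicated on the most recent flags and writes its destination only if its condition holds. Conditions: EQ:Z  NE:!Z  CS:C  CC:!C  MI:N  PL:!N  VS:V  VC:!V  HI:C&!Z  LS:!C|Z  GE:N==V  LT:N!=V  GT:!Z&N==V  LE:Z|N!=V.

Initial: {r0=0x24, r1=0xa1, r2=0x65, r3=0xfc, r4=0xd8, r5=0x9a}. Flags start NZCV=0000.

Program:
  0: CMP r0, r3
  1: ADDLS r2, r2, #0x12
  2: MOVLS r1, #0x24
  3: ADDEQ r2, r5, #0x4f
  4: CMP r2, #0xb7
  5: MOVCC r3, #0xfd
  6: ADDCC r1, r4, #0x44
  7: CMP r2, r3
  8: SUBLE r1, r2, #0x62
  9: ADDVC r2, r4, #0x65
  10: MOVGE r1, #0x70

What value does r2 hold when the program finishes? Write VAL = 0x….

0: ✓ CMP  NZCV=0000
1: ✓ ADDLS  r2←0x77
2: ✓ MOVLS  r1←0x24
3: · ADDEQ
4: ✓ CMP  NZCV=1001
5: ✓ MOVCC  r3←0xfd
6: ✓ ADDCC  r1←0x1c
7: ✓ CMP  NZCV=0000
8: · SUBLE
9: ✓ ADDVC  r2←0x3d
10: ✓ MOVGE  r1←0x70

VAL = 0x3d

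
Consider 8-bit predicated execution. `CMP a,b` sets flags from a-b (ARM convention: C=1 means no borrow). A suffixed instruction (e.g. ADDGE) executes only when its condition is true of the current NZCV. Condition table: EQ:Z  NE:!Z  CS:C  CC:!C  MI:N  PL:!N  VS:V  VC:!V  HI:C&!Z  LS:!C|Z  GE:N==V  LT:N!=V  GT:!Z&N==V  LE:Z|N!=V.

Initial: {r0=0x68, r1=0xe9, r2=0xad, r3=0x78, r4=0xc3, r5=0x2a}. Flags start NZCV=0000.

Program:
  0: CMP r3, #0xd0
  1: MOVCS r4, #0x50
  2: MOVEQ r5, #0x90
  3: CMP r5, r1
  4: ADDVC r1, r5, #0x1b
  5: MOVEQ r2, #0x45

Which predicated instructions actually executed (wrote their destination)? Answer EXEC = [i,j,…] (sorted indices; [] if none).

EXEC = [4]

0: ✓ CMP  NZCV=1001
1: · MOVCS
2: · MOVEQ
3: ✓ CMP  NZCV=0000
4: ✓ ADDVC  r1←0x45
5: · MOVEQ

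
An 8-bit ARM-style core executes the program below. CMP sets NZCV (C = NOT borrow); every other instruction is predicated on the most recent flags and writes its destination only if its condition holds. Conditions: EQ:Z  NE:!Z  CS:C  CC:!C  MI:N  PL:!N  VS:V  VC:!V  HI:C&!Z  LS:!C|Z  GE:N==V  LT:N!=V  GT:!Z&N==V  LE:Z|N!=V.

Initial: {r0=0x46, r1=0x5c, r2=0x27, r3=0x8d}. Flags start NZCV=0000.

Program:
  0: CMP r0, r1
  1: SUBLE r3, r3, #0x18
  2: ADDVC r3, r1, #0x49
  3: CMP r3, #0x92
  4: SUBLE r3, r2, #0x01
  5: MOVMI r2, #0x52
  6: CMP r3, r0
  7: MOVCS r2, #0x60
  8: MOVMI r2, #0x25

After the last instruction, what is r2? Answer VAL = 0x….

[0] flags=1000 → (cmp)
[1] flags=1000 LE?T → r3=0x75
[2] flags=1000 VC?T → r3=0xa5
[3] flags=0010 → (cmp)
[4] flags=0010 LE?F → skip
[5] flags=0010 MI?F → skip
[6] flags=0011 → (cmp)
[7] flags=0011 CS?T → r2=0x60
[8] flags=0011 MI?F → skip

VAL = 0x60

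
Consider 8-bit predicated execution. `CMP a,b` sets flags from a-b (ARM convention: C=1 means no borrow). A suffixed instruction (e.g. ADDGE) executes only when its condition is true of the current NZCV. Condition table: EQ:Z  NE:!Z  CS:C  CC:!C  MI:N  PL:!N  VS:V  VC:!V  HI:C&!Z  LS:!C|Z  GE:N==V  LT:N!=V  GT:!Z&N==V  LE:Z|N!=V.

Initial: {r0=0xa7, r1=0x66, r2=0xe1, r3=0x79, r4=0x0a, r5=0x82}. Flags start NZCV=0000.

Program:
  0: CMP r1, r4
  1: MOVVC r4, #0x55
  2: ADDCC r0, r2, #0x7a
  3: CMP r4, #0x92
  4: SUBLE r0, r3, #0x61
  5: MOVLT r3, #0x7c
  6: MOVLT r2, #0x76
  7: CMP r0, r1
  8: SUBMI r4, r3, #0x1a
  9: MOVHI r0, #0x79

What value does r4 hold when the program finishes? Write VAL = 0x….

VAL = 0x55

0: ✓ CMP  NZCV=0010
1: ✓ MOVVC  r4←0x55
2: · ADDCC
3: ✓ CMP  NZCV=1001
4: · SUBLE
5: · MOVLT
6: · MOVLT
7: ✓ CMP  NZCV=0011
8: · SUBMI
9: ✓ MOVHI  r0←0x79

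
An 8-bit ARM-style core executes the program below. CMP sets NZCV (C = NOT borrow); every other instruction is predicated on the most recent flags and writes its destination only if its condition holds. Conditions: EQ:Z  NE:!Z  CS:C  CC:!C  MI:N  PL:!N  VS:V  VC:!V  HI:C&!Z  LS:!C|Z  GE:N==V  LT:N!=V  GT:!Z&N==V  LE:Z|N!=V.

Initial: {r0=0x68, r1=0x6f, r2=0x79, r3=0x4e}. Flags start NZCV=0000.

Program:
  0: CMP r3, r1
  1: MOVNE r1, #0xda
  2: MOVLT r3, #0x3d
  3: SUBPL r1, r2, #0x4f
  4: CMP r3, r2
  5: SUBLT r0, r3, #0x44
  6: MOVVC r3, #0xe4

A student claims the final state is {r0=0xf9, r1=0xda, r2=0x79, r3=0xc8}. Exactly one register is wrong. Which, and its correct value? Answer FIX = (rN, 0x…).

FIX = (r3, 0xe4)

[0] flags=1000 → (cmp)
[1] flags=1000 NE?T → r1=0xda
[2] flags=1000 LT?T → r3=0x3d
[3] flags=1000 PL?F → skip
[4] flags=1000 → (cmp)
[5] flags=1000 LT?T → r0=0xf9
[6] flags=1000 VC?T → r3=0xe4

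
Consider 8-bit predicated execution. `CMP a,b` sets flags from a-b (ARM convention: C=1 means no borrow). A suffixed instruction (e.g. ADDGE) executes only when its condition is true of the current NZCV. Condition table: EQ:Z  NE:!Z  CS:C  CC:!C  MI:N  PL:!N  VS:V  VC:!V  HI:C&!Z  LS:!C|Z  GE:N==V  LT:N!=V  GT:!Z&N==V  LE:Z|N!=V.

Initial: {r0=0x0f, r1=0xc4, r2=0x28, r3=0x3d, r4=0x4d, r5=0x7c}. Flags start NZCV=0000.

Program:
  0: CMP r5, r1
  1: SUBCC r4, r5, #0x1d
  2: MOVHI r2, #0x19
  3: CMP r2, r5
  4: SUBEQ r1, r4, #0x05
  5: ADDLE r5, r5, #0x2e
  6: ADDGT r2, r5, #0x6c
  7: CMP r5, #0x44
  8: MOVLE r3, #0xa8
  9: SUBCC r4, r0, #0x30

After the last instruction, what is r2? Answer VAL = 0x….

VAL = 0x28

[0] flags=1001 → (cmp)
[1] flags=1001 CC?T → r4=0x5f
[2] flags=1001 HI?F → skip
[3] flags=1000 → (cmp)
[4] flags=1000 EQ?F → skip
[5] flags=1000 LE?T → r5=0xaa
[6] flags=1000 GT?F → skip
[7] flags=0011 → (cmp)
[8] flags=0011 LE?T → r3=0xa8
[9] flags=0011 CC?F → skip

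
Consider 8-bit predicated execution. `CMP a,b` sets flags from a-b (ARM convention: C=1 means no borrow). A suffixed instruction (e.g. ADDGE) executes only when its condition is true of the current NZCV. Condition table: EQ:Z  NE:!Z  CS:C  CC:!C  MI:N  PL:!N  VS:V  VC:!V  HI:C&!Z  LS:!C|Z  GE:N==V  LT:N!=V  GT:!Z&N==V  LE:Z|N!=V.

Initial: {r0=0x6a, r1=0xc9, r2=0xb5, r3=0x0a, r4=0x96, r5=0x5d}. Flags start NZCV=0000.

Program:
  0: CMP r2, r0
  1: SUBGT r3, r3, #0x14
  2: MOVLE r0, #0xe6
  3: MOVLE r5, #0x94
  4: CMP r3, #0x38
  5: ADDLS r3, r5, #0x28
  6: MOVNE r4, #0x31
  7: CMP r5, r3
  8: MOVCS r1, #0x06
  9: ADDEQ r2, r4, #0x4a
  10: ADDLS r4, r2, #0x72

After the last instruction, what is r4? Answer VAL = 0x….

0: ✓ CMP  NZCV=0011
1: · SUBGT
2: ✓ MOVLE  r0←0xe6
3: ✓ MOVLE  r5←0x94
4: ✓ CMP  NZCV=1000
5: ✓ ADDLS  r3←0xbc
6: ✓ MOVNE  r4←0x31
7: ✓ CMP  NZCV=1000
8: · MOVCS
9: · ADDEQ
10: ✓ ADDLS  r4←0x27

VAL = 0x27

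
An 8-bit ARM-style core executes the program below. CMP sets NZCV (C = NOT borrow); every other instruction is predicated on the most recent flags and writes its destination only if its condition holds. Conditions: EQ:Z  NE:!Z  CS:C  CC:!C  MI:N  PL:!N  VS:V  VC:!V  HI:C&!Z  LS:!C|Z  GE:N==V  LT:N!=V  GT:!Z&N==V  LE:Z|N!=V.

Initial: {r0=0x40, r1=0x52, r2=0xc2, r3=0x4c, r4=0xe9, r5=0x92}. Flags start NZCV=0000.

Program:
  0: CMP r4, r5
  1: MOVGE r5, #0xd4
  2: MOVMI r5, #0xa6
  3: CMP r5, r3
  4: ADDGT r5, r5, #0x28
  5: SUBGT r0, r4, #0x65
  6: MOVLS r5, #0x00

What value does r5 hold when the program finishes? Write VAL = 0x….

[0] flags=0010 → (cmp)
[1] flags=0010 GE?T → r5=0xd4
[2] flags=0010 MI?F → skip
[3] flags=1010 → (cmp)
[4] flags=1010 GT?F → skip
[5] flags=1010 GT?F → skip
[6] flags=1010 LS?F → skip

VAL = 0xd4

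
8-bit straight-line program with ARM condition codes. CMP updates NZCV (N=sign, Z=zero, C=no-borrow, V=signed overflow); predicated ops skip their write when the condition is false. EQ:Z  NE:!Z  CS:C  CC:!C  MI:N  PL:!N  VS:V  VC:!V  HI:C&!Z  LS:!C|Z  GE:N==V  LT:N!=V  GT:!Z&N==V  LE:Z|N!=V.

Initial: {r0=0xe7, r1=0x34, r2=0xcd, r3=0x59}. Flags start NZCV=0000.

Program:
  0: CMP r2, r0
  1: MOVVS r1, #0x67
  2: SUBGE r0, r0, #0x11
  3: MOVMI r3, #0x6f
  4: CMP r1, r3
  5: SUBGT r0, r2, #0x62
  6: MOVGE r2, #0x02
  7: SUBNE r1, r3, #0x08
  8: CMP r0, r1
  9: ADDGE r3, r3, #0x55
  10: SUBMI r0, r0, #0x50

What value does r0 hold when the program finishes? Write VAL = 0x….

0: ✓ CMP  NZCV=1000
1: · MOVVS
2: · SUBGE
3: ✓ MOVMI  r3←0x6f
4: ✓ CMP  NZCV=1000
5: · SUBGT
6: · MOVGE
7: ✓ SUBNE  r1←0x67
8: ✓ CMP  NZCV=1010
9: · ADDGE
10: ✓ SUBMI  r0←0x97

VAL = 0x97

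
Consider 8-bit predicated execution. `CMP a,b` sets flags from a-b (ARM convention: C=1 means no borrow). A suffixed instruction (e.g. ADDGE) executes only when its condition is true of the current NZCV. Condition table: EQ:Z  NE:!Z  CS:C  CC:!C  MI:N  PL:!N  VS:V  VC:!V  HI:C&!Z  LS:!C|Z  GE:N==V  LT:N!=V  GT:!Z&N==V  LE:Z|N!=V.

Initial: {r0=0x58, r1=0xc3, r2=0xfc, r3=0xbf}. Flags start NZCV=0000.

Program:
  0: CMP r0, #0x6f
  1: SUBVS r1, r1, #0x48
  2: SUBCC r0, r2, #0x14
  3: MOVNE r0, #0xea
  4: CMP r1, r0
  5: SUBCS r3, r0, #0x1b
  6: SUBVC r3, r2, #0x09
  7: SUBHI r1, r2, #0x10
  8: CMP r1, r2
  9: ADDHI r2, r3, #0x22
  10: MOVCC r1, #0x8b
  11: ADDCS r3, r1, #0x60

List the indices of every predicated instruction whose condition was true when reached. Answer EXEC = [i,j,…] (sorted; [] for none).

EXEC = [2,3,6,10]

[0] flags=1000 → (cmp)
[1] flags=1000 VS?F → skip
[2] flags=1000 CC?T → r0=0xe8
[3] flags=1000 NE?T → r0=0xea
[4] flags=1000 → (cmp)
[5] flags=1000 CS?F → skip
[6] flags=1000 VC?T → r3=0xf3
[7] flags=1000 HI?F → skip
[8] flags=1000 → (cmp)
[9] flags=1000 HI?F → skip
[10] flags=1000 CC?T → r1=0x8b
[11] flags=1000 CS?F → skip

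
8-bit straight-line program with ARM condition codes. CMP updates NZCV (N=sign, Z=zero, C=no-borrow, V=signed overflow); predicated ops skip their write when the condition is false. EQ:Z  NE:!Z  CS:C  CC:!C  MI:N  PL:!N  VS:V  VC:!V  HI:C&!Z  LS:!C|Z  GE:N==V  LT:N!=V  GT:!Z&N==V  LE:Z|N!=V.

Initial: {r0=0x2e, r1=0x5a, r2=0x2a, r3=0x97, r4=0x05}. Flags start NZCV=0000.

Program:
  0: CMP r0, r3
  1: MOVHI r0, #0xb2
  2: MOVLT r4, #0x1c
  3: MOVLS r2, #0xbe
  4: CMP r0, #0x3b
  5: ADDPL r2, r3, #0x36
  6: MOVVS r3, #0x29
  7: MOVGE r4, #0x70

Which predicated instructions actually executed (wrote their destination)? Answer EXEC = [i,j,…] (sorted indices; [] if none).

[0] flags=1001 → (cmp)
[1] flags=1001 HI?F → skip
[2] flags=1001 LT?F → skip
[3] flags=1001 LS?T → r2=0xbe
[4] flags=1000 → (cmp)
[5] flags=1000 PL?F → skip
[6] flags=1000 VS?F → skip
[7] flags=1000 GE?F → skip

EXEC = [3]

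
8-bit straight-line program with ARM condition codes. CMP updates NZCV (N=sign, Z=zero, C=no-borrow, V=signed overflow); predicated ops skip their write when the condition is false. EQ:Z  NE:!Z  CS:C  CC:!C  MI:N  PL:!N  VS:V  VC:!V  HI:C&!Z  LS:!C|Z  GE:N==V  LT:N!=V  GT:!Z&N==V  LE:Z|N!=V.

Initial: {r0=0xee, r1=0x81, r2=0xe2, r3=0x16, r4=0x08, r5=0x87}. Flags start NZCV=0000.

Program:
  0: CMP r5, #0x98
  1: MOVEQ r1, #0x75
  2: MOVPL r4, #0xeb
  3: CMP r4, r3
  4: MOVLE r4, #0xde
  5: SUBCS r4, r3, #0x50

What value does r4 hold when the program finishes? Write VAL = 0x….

0: ✓ CMP  NZCV=1000
1: · MOVEQ
2: · MOVPL
3: ✓ CMP  NZCV=1000
4: ✓ MOVLE  r4←0xde
5: · SUBCS

VAL = 0xde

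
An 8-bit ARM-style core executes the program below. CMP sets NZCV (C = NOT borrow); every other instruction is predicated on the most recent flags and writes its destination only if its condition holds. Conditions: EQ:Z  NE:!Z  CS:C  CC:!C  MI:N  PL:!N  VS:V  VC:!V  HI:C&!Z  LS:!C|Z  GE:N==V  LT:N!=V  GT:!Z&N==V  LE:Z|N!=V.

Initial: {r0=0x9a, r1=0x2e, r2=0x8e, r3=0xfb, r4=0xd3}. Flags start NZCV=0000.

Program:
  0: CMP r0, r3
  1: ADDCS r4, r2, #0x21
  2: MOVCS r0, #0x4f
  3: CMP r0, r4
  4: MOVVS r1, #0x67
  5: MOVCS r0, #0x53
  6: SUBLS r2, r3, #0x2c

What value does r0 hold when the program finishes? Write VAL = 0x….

0: ✓ CMP  NZCV=1000
1: · ADDCS
2: · MOVCS
3: ✓ CMP  NZCV=1000
4: · MOVVS
5: · MOVCS
6: ✓ SUBLS  r2←0xcf

VAL = 0x9a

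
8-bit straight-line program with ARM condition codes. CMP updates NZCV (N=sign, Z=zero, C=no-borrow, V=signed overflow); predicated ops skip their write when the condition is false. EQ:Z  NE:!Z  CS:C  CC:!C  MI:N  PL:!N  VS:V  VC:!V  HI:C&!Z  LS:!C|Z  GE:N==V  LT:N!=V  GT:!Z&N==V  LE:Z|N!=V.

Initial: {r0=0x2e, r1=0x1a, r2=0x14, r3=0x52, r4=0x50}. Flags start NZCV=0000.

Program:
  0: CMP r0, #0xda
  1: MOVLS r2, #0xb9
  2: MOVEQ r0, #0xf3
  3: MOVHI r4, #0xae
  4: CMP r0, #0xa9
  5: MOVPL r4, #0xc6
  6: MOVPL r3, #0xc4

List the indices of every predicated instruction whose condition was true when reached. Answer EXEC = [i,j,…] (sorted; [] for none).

0: ✓ CMP  NZCV=0000
1: ✓ MOVLS  r2←0xb9
2: · MOVEQ
3: · MOVHI
4: ✓ CMP  NZCV=1001
5: · MOVPL
6: · MOVPL

EXEC = [1]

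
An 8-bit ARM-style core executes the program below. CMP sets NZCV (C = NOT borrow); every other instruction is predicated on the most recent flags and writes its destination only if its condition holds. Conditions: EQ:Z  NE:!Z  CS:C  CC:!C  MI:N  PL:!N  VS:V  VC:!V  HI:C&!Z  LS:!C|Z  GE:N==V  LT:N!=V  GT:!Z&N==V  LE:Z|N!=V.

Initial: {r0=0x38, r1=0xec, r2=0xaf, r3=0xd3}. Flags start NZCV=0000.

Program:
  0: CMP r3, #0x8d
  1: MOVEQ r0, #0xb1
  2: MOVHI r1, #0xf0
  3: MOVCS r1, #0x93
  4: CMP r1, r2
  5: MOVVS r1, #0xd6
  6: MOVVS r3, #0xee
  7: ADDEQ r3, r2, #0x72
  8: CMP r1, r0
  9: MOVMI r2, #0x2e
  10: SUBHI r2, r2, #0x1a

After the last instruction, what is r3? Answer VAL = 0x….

VAL = 0xd3

[0] flags=0010 → (cmp)
[1] flags=0010 EQ?F → skip
[2] flags=0010 HI?T → r1=0xf0
[3] flags=0010 CS?T → r1=0x93
[4] flags=1000 → (cmp)
[5] flags=1000 VS?F → skip
[6] flags=1000 VS?F → skip
[7] flags=1000 EQ?F → skip
[8] flags=0011 → (cmp)
[9] flags=0011 MI?F → skip
[10] flags=0011 HI?T → r2=0x95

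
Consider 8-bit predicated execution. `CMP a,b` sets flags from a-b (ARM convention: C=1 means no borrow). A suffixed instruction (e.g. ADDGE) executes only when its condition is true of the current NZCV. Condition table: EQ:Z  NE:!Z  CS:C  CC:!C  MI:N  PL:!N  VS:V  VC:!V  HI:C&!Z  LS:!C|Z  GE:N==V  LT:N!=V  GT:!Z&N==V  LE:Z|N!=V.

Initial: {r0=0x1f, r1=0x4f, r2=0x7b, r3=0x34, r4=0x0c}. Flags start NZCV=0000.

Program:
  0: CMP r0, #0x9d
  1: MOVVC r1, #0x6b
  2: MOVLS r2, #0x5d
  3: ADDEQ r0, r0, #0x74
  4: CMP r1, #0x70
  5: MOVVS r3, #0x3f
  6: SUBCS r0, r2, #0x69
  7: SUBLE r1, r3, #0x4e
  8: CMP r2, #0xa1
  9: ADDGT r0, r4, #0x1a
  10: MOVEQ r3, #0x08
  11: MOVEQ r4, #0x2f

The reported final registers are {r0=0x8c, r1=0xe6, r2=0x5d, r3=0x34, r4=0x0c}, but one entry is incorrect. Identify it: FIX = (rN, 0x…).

FIX = (r0, 0x26)

[0] flags=1001 → (cmp)
[1] flags=1001 VC?F → skip
[2] flags=1001 LS?T → r2=0x5d
[3] flags=1001 EQ?F → skip
[4] flags=1000 → (cmp)
[5] flags=1000 VS?F → skip
[6] flags=1000 CS?F → skip
[7] flags=1000 LE?T → r1=0xe6
[8] flags=1001 → (cmp)
[9] flags=1001 GT?T → r0=0x26
[10] flags=1001 EQ?F → skip
[11] flags=1001 EQ?F → skip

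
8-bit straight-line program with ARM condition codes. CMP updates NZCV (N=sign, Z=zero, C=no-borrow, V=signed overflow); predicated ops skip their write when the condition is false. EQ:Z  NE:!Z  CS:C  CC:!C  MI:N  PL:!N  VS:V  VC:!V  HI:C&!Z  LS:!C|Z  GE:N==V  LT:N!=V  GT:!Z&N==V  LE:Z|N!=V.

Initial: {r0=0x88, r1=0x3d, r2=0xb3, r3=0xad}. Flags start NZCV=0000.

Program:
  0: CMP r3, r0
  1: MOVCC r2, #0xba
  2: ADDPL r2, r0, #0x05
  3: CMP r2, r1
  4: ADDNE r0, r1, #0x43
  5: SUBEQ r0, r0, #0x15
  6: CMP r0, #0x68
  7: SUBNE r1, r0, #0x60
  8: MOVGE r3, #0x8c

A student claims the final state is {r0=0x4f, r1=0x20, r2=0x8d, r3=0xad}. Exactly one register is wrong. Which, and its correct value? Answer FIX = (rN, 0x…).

0: ✓ CMP  NZCV=0010
1: · MOVCC
2: ✓ ADDPL  r2←0x8d
3: ✓ CMP  NZCV=0011
4: ✓ ADDNE  r0←0x80
5: · SUBEQ
6: ✓ CMP  NZCV=0011
7: ✓ SUBNE  r1←0x20
8: · MOVGE

FIX = (r0, 0x80)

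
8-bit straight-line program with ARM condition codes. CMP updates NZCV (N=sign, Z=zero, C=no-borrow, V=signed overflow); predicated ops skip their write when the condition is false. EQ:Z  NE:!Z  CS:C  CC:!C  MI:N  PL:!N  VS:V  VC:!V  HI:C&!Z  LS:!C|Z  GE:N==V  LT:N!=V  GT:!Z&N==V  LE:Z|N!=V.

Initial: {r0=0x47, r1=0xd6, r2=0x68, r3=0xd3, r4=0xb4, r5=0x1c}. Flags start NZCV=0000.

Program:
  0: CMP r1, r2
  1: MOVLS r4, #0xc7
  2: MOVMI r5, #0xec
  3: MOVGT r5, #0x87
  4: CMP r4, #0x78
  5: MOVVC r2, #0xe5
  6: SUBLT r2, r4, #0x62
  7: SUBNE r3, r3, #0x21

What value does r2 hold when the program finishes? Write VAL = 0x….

[0] flags=0011 → (cmp)
[1] flags=0011 LS?F → skip
[2] flags=0011 MI?F → skip
[3] flags=0011 GT?F → skip
[4] flags=0011 → (cmp)
[5] flags=0011 VC?F → skip
[6] flags=0011 LT?T → r2=0x52
[7] flags=0011 NE?T → r3=0xb2

VAL = 0x52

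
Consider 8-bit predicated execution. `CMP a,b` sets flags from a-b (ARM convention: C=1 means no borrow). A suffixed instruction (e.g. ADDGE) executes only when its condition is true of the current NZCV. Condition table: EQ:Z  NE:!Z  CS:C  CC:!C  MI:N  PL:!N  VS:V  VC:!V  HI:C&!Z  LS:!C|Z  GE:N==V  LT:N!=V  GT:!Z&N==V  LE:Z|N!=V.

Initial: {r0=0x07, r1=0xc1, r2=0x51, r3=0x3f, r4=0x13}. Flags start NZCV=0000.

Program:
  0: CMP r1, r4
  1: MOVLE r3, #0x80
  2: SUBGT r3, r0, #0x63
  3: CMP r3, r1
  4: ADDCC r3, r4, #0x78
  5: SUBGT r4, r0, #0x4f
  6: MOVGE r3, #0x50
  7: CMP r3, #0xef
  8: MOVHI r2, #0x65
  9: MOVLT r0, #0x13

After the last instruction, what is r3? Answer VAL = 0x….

VAL = 0x8b

0: ✓ CMP  NZCV=1010
1: ✓ MOVLE  r3←0x80
2: · SUBGT
3: ✓ CMP  NZCV=1000
4: ✓ ADDCC  r3←0x8b
5: · SUBGT
6: · MOVGE
7: ✓ CMP  NZCV=1000
8: · MOVHI
9: ✓ MOVLT  r0←0x13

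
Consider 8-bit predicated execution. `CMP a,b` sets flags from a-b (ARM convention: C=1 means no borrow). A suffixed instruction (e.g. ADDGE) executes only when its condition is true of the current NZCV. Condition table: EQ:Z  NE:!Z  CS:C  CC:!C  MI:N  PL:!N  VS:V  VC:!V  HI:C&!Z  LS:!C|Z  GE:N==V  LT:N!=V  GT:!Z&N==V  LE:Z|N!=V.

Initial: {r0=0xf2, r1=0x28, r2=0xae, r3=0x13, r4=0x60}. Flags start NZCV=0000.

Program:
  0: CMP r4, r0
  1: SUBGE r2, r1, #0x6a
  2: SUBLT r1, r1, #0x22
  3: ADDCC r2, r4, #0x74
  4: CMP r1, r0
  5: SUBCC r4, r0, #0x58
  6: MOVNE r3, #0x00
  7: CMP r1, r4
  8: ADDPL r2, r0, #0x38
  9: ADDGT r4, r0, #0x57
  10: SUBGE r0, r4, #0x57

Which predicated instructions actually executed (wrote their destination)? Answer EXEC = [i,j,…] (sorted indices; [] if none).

EXEC = [1,3,5,6,9,10]

[0] flags=0000 → (cmp)
[1] flags=0000 GE?T → r2=0xbe
[2] flags=0000 LT?F → skip
[3] flags=0000 CC?T → r2=0xd4
[4] flags=0000 → (cmp)
[5] flags=0000 CC?T → r4=0x9a
[6] flags=0000 NE?T → r3=0x00
[7] flags=1001 → (cmp)
[8] flags=1001 PL?F → skip
[9] flags=1001 GT?T → r4=0x49
[10] flags=1001 GE?T → r0=0xf2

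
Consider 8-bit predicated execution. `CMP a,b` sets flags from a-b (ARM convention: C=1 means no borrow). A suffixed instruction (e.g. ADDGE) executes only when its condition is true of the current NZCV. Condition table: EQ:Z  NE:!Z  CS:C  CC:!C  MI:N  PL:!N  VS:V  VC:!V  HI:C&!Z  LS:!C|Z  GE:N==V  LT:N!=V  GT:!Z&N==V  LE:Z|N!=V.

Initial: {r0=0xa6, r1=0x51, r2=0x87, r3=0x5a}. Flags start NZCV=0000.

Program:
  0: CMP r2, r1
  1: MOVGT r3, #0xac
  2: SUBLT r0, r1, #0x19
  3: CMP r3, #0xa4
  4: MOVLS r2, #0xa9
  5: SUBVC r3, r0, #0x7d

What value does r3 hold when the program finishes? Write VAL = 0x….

0: ✓ CMP  NZCV=0011
1: · MOVGT
2: ✓ SUBLT  r0←0x38
3: ✓ CMP  NZCV=1001
4: ✓ MOVLS  r2←0xa9
5: · SUBVC

VAL = 0x5a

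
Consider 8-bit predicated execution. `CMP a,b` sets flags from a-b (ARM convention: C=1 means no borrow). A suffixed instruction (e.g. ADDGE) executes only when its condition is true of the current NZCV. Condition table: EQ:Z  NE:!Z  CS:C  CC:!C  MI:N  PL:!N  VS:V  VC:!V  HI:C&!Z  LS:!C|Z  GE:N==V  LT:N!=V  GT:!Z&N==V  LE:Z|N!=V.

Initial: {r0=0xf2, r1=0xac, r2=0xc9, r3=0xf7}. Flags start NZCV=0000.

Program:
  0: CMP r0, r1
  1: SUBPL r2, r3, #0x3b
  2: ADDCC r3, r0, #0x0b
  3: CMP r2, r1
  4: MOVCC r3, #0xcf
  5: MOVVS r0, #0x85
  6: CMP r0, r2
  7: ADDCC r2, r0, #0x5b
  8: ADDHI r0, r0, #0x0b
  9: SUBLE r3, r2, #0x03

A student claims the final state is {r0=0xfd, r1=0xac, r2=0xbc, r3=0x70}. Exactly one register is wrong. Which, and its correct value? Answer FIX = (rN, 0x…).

FIX = (r3, 0xf7)

0: ✓ CMP  NZCV=0010
1: ✓ SUBPL  r2←0xbc
2: · ADDCC
3: ✓ CMP  NZCV=0010
4: · MOVCC
5: · MOVVS
6: ✓ CMP  NZCV=0010
7: · ADDCC
8: ✓ ADDHI  r0←0xfd
9: · SUBLE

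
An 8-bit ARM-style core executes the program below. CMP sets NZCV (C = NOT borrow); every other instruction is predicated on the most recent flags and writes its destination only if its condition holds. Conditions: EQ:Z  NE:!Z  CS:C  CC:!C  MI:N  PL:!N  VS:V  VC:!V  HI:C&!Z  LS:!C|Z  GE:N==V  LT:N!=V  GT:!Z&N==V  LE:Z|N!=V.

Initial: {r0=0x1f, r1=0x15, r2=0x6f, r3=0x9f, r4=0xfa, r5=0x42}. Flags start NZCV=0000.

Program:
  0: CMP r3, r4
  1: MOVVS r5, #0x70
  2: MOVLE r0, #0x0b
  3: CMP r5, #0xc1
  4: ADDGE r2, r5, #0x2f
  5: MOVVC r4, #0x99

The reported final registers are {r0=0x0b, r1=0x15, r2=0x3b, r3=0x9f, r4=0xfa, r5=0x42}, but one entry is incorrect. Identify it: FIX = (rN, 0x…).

0: ✓ CMP  NZCV=1000
1: · MOVVS
2: ✓ MOVLE  r0←0x0b
3: ✓ CMP  NZCV=1001
4: ✓ ADDGE  r2←0x71
5: · MOVVC

FIX = (r2, 0x71)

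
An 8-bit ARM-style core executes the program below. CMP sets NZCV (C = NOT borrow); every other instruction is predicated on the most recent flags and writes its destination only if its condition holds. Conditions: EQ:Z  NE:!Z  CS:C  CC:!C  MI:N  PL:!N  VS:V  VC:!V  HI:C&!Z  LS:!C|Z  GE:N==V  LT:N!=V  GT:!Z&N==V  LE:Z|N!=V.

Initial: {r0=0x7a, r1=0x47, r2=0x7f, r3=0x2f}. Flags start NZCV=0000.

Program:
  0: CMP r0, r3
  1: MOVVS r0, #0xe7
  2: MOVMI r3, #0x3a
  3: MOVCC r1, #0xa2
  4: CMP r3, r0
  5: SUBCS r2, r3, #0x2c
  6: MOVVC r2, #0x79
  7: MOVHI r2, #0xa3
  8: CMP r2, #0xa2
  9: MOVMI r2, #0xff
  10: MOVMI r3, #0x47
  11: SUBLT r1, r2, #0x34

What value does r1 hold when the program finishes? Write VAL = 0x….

VAL = 0x47

[0] flags=0010 → (cmp)
[1] flags=0010 VS?F → skip
[2] flags=0010 MI?F → skip
[3] flags=0010 CC?F → skip
[4] flags=1000 → (cmp)
[5] flags=1000 CS?F → skip
[6] flags=1000 VC?T → r2=0x79
[7] flags=1000 HI?F → skip
[8] flags=1001 → (cmp)
[9] flags=1001 MI?T → r2=0xff
[10] flags=1001 MI?T → r3=0x47
[11] flags=1001 LT?F → skip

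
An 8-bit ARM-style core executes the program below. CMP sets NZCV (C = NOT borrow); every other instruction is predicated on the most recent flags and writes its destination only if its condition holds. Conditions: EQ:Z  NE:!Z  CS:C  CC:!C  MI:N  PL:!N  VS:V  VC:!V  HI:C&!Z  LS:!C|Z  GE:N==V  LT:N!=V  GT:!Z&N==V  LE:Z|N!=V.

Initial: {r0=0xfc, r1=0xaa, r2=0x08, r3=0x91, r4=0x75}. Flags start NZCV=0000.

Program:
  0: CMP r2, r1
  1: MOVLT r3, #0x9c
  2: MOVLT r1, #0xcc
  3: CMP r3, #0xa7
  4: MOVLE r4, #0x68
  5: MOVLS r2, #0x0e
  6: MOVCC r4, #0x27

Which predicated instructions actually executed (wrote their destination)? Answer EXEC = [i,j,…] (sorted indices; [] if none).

[0] flags=0000 → (cmp)
[1] flags=0000 LT?F → skip
[2] flags=0000 LT?F → skip
[3] flags=1000 → (cmp)
[4] flags=1000 LE?T → r4=0x68
[5] flags=1000 LS?T → r2=0x0e
[6] flags=1000 CC?T → r4=0x27

EXEC = [4,5,6]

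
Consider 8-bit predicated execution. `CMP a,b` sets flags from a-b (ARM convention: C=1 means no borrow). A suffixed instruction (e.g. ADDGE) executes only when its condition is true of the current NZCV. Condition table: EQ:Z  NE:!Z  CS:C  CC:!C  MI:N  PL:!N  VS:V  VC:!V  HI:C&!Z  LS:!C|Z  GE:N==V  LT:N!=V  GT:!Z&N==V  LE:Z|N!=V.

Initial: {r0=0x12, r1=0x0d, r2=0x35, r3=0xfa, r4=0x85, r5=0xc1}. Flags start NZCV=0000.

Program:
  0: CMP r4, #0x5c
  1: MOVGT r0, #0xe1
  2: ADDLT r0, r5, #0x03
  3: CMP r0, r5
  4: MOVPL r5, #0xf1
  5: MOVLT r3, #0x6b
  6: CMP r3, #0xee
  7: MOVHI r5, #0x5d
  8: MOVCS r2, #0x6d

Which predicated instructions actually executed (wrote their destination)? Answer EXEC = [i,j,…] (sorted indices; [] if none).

EXEC = [2,4,7,8]

[0] flags=0011 → (cmp)
[1] flags=0011 GT?F → skip
[2] flags=0011 LT?T → r0=0xc4
[3] flags=0010 → (cmp)
[4] flags=0010 PL?T → r5=0xf1
[5] flags=0010 LT?F → skip
[6] flags=0010 → (cmp)
[7] flags=0010 HI?T → r5=0x5d
[8] flags=0010 CS?T → r2=0x6d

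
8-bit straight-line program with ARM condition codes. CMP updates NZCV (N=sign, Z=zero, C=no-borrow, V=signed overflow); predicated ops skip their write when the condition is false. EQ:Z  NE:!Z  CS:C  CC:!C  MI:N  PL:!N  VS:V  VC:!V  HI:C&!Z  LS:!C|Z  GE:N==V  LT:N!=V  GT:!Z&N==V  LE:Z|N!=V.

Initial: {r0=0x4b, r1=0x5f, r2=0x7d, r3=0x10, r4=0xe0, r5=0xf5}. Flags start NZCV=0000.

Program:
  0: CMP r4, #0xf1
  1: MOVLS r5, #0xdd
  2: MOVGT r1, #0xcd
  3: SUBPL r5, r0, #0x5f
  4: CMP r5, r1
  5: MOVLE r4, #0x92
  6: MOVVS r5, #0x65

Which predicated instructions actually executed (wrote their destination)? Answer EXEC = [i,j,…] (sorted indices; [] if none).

[0] flags=1000 → (cmp)
[1] flags=1000 LS?T → r5=0xdd
[2] flags=1000 GT?F → skip
[3] flags=1000 PL?F → skip
[4] flags=0011 → (cmp)
[5] flags=0011 LE?T → r4=0x92
[6] flags=0011 VS?T → r5=0x65

EXEC = [1,5,6]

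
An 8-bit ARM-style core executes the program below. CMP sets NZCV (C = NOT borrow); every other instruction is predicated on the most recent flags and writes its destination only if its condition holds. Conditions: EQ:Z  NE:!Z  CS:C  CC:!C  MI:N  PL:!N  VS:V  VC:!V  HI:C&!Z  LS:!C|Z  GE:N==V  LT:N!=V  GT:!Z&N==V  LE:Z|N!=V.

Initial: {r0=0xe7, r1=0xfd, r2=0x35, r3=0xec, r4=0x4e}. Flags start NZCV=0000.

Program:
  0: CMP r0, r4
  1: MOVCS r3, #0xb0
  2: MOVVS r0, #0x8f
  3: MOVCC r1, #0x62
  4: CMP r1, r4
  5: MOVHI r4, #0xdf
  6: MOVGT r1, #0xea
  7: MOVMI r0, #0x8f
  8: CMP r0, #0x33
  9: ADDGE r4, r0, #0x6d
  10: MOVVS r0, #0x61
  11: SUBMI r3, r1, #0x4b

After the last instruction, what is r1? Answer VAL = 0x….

VAL = 0xfd

[0] flags=1010 → (cmp)
[1] flags=1010 CS?T → r3=0xb0
[2] flags=1010 VS?F → skip
[3] flags=1010 CC?F → skip
[4] flags=1010 → (cmp)
[5] flags=1010 HI?T → r4=0xdf
[6] flags=1010 GT?F → skip
[7] flags=1010 MI?T → r0=0x8f
[8] flags=0011 → (cmp)
[9] flags=0011 GE?F → skip
[10] flags=0011 VS?T → r0=0x61
[11] flags=0011 MI?F → skip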